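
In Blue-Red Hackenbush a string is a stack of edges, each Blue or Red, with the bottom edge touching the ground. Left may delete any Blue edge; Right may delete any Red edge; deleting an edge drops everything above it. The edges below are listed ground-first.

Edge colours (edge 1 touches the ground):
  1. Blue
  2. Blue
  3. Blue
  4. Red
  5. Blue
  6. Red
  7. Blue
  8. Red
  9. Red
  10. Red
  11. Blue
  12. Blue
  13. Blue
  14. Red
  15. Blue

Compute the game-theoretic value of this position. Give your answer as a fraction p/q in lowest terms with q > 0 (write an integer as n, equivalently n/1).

10811/4096

Recurse on prefixes of the 15-edge string Blue Blue Blue Red Blue Red Blue Red Red Red Blue Blue Blue Red Blue:
B: Left { 0 }, Right { (no moves) } — simplest 1
BB: Left { 0; 1 }, Right { (no moves) } — simplest 2
BBB: Left { 0; 1; 2 }, Right { (no moves) } — simplest 3
BBBR: Left { 0; 1; 2 }, Right { 3 } — simplest 5/2
BBBRB: Left { 0; 1; 2; 5/2 }, Right { 3 } — simplest 11/4
BBBRBR: Left { 0; 1; 2; 5/2 }, Right { 11/4; 3 } — simplest 21/8
BBBRBRB: Left { 0; 1; 2; 5/2; 21/8 }, Right { 11/4; 3 } — simplest 43/16
BBBRBRBR: Left { 0; 1; 2; 5/2; 21/8 }, Right { 43/16; 11/4; 3 } — simplest 85/32
BBBRBRBRR: Left { 0; 1; 2; 5/2; 21/8 }, Right { 85/32; 43/16; 11/4; 3 } — simplest 169/64
BBBRBRBRRR: Left { 0; 1; 2; 5/2; 21/8 }, Right { 169/64; 85/32; 43/16; 11/4; 3 } — simplest 337/128
BBBRBRBRRRB: Left { 0; 1; 2; 5/2; 21/8; 337/128 }, Right { 169/64; 85/32; 43/16; 11/4; 3 } — simplest 675/256
BBBRBRBRRRBB: Left { 0; 1; 2; 5/2; 21/8; 337/128; 675/256 }, Right { 169/64; 85/32; 43/16; 11/4; 3 } — simplest 1351/512
BBBRBRBRRRBBB: Left { 0; 1; 2; 5/2; 21/8; 337/128; 675/256; 1351/512 }, Right { 169/64; 85/32; 43/16; 11/4; 3 } — simplest 2703/1024
BBBRBRBRRRBBBR: Left { 0; 1; 2; 5/2; 21/8; 337/128; 675/256; 1351/512 }, Right { 2703/1024; 169/64; 85/32; 43/16; 11/4; 3 } — simplest 5405/2048
BBBRBRBRRRBBBRB: Left { 0; 1; 2; 5/2; 21/8; 337/128; 675/256; 1351/512; 5405/2048 }, Right { 2703/1024; 169/64; 85/32; 43/16; 11/4; 3 } — simplest 10811/4096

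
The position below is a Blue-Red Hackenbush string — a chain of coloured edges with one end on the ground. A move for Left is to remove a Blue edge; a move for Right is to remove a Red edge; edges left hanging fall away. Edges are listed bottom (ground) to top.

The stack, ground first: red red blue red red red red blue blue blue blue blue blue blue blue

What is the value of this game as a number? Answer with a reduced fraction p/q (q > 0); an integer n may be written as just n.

G_1 [r]  L=[∅]  R=[0]  gives -1
G_2 [rr]  L=[∅]  R=[-1; 0]  gives -2
G_3 [rrb]  L=[-2]  R=[-1; 0]  gives -3/2
G_4 [rrbr]  L=[-2]  R=[-3/2; -1; 0]  gives -7/4
G_5 [rrbrr]  L=[-2]  R=[-7/4; -3/2; -1; 0]  gives -15/8
G_6 [rrbrrr]  L=[-2]  R=[-15/8; -7/4; -3/2; -1; 0]  gives -31/16
G_7 [rrbrrrr]  L=[-2]  R=[-31/16; -15/8; -7/4; -3/2; -1; 0]  gives -63/32
G_8 [rrbrrrrb]  L=[-2; -63/32]  R=[-31/16; -15/8; -7/4; -3/2; -1; 0]  gives -125/64
G_9 [rrbrrrrbb]  L=[-2; -63/32; -125/64]  R=[-31/16; -15/8; -7/4; -3/2; -1; 0]  gives -249/128
G_10 [rrbrrrrbbb]  L=[-2; -63/32; -125/64; -249/128]  R=[-31/16; -15/8; -7/4; -3/2; -1; 0]  gives -497/256
G_11 [rrbrrrrbbbb]  L=[-2; -63/32; -125/64; -249/128; -497/256]  R=[-31/16; -15/8; -7/4; -3/2; -1; 0]  gives -993/512
G_12 [rrbrrrrbbbbb]  L=[-2; -63/32; -125/64; -249/128; -497/256; -993/512]  R=[-31/16; -15/8; -7/4; -3/2; -1; 0]  gives -1985/1024
G_13 [rrbrrrrbbbbbb]  L=[-2; -63/32; -125/64; -249/128; -497/256; -993/512; -1985/1024]  R=[-31/16; -15/8; -7/4; -3/2; -1; 0]  gives -3969/2048
G_14 [rrbrrrrbbbbbbb]  L=[-2; -63/32; -125/64; -249/128; -497/256; -993/512; -1985/1024; -3969/2048]  R=[-31/16; -15/8; -7/4; -3/2; -1; 0]  gives -7937/4096
G_15 [rrbrrrrbbbbbbbb]  L=[-2; -63/32; -125/64; -249/128; -497/256; -993/512; -1985/1024; -3969/2048; -7937/4096]  R=[-31/16; -15/8; -7/4; -3/2; -1; 0]  gives -15873/8192

-15873/8192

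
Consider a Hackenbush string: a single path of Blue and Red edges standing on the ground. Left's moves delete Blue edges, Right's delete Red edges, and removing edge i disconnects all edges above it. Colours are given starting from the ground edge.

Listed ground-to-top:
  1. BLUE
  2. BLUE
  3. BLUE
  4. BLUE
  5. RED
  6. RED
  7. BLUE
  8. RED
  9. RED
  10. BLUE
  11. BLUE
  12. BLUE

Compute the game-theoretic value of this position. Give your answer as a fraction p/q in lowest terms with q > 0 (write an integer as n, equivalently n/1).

847/256

Build val(s[:k]) for k = 1..12, string s = BLUE BLUE BLUE BLUE RED RED BLUE RED RED BLUE BLUE BLUE.
step 1: add BLUE to get B; options L={ 0 } R={ · } = 1
step 2: add BLUE to get BB; options L={ 0; 1 } R={ · } = 2
step 3: add BLUE to get BBB; options L={ 0; 1; 2 } R={ · } = 3
step 4: add BLUE to get BBBB; options L={ 0; 1; 2; 3 } R={ · } = 4
step 5: add RED to get BBBBR; options L={ 0; 1; 2; 3 } R={ 4 } = 7/2
step 6: add RED to get BBBBRR; options L={ 0; 1; 2; 3 } R={ 7/2; 4 } = 13/4
step 7: add BLUE to get BBBBRRB; options L={ 0; 1; 2; 3; 13/4 } R={ 7/2; 4 } = 27/8
step 8: add RED to get BBBBRRBR; options L={ 0; 1; 2; 3; 13/4 } R={ 27/8; 7/2; 4 } = 53/16
step 9: add RED to get BBBBRRBRR; options L={ 0; 1; 2; 3; 13/4 } R={ 53/16; 27/8; 7/2; 4 } = 105/32
step 10: add BLUE to get BBBBRRBRRB; options L={ 0; 1; 2; 3; 13/4; 105/32 } R={ 53/16; 27/8; 7/2; 4 } = 211/64
step 11: add BLUE to get BBBBRRBRRBB; options L={ 0; 1; 2; 3; 13/4; 105/32; 211/64 } R={ 53/16; 27/8; 7/2; 4 } = 423/128
step 12: add BLUE to get BBBBRRBRRBBB; options L={ 0; 1; 2; 3; 13/4; 105/32; 211/64; 423/128 } R={ 53/16; 27/8; 7/2; 4 } = 847/256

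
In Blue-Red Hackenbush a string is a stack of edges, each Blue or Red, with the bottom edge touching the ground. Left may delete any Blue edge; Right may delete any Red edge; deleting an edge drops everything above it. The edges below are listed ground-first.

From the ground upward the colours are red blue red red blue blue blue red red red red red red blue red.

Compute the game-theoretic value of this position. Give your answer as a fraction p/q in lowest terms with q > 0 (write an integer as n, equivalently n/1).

-12795/16384

Recurse on prefixes of the 15-edge string red blue red red blue blue blue red red red red red red blue red:
g_1 [r]  L=[none]  R=[0]  — -1
g_2 [rb]  L=[-1]  R=[0]  — -1/2
g_3 [rbr]  L=[-1]  R=[-1/2 0]  — -3/4
g_4 [rbrr]  L=[-1]  R=[-3/4 -1/2 0]  — -7/8
g_5 [rbrrb]  L=[-1 -7/8]  R=[-3/4 -1/2 0]  — -13/16
g_6 [rbrrbb]  L=[-1 -7/8 -13/16]  R=[-3/4 -1/2 0]  — -25/32
g_7 [rbrrbbb]  L=[-1 -7/8 -13/16 -25/32]  R=[-3/4 -1/2 0]  — -49/64
g_8 [rbrrbbbr]  L=[-1 -7/8 -13/16 -25/32]  R=[-49/64 -3/4 -1/2 0]  — -99/128
g_9 [rbrrbbbrr]  L=[-1 -7/8 -13/16 -25/32]  R=[-99/128 -49/64 -3/4 -1/2 0]  — -199/256
g_10 [rbrrbbbrrr]  L=[-1 -7/8 -13/16 -25/32]  R=[-199/256 -99/128 -49/64 -3/4 -1/2 0]  — -399/512
g_11 [rbrrbbbrrrr]  L=[-1 -7/8 -13/16 -25/32]  R=[-399/512 -199/256 -99/128 -49/64 -3/4 -1/2 0]  — -799/1024
g_12 [rbrrbbbrrrrr]  L=[-1 -7/8 -13/16 -25/32]  R=[-799/1024 -399/512 -199/256 -99/128 -49/64 -3/4 -1/2 0]  — -1599/2048
g_13 [rbrrbbbrrrrrr]  L=[-1 -7/8 -13/16 -25/32]  R=[-1599/2048 -799/1024 -399/512 -199/256 -99/128 -49/64 -3/4 -1/2 0]  — -3199/4096
g_14 [rbrrbbbrrrrrrb]  L=[-1 -7/8 -13/16 -25/32 -3199/4096]  R=[-1599/2048 -799/1024 -399/512 -199/256 -99/128 -49/64 -3/4 -1/2 0]  — -6397/8192
g_15 [rbrrbbbrrrrrrbr]  L=[-1 -7/8 -13/16 -25/32 -3199/4096]  R=[-6397/8192 -1599/2048 -799/1024 -399/512 -199/256 -99/128 -49/64 -3/4 -1/2 0]  — -12795/16384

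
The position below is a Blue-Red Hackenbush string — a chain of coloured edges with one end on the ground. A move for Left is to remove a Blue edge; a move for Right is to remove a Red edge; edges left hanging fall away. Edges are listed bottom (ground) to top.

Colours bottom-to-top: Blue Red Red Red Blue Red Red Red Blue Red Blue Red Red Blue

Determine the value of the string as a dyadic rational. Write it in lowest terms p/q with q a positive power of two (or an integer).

1107/8192

Recurse on prefixes of the 14-edge string Blue Red Red Red Blue Red Red Red Blue Red Blue Red Red Blue:
B: Left { 0 }, Right { · } ⇒ simplest 1
BR: Left { 0 }, Right { 1 } ⇒ simplest 1/2
BRR: Left { 0 }, Right { 1/2,1 } ⇒ simplest 1/4
BRRR: Left { 0 }, Right { 1/4,1/2,1 } ⇒ simplest 1/8
BRRRB: Left { 0,1/8 }, Right { 1/4,1/2,1 } ⇒ simplest 3/16
BRRRBR: Left { 0,1/8 }, Right { 3/16,1/4,1/2,1 } ⇒ simplest 5/32
BRRRBRR: Left { 0,1/8 }, Right { 5/32,3/16,1/4,1/2,1 } ⇒ simplest 9/64
BRRRBRRR: Left { 0,1/8 }, Right { 9/64,5/32,3/16,1/4,1/2,1 } ⇒ simplest 17/128
BRRRBRRRB: Left { 0,1/8,17/128 }, Right { 9/64,5/32,3/16,1/4,1/2,1 } ⇒ simplest 35/256
BRRRBRRRBR: Left { 0,1/8,17/128 }, Right { 35/256,9/64,5/32,3/16,1/4,1/2,1 } ⇒ simplest 69/512
BRRRBRRRBRB: Left { 0,1/8,17/128,69/512 }, Right { 35/256,9/64,5/32,3/16,1/4,1/2,1 } ⇒ simplest 139/1024
BRRRBRRRBRBR: Left { 0,1/8,17/128,69/512 }, Right { 139/1024,35/256,9/64,5/32,3/16,1/4,1/2,1 } ⇒ simplest 277/2048
BRRRBRRRBRBRR: Left { 0,1/8,17/128,69/512 }, Right { 277/2048,139/1024,35/256,9/64,5/32,3/16,1/4,1/2,1 } ⇒ simplest 553/4096
BRRRBRRRBRBRRB: Left { 0,1/8,17/128,69/512,553/4096 }, Right { 277/2048,139/1024,35/256,9/64,5/32,3/16,1/4,1/2,1 } ⇒ simplest 1107/8192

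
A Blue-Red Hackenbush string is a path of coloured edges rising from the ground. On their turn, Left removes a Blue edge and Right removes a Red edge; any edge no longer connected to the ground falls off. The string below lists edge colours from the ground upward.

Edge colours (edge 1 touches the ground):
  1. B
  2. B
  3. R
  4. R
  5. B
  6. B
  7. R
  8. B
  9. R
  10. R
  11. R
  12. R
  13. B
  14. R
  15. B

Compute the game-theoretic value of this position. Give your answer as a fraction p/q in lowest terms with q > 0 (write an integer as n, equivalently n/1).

1 of 15 · B · max L 0 · min R +∞ — 1
2 of 15 · BB · max L 1 · min R +∞ — 2
3 of 15 · BBR · max L 1 · min R 2 — 3/2
4 of 15 · BBRR · max L 1 · min R 3/2 — 5/4
5 of 15 · BBRRB · max L 5/4 · min R 3/2 — 11/8
6 of 15 · BBRRBB · max L 11/8 · min R 3/2 — 23/16
7 of 15 · BBRRBBR · max L 11/8 · min R 23/16 — 45/32
8 of 15 · BBRRBBRB · max L 45/32 · min R 23/16 — 91/64
9 of 15 · BBRRBBRBR · max L 45/32 · min R 91/64 — 181/128
10 of 15 · BBRRBBRBRR · max L 45/32 · min R 181/128 — 361/256
11 of 15 · BBRRBBRBRRR · max L 45/32 · min R 361/256 — 721/512
12 of 15 · BBRRBBRBRRRR · max L 45/32 · min R 721/512 — 1441/1024
13 of 15 · BBRRBBRBRRRRB · max L 1441/1024 · min R 721/512 — 2883/2048
14 of 15 · BBRRBBRBRRRRBR · max L 1441/1024 · min R 2883/2048 — 5765/4096
15 of 15 · BBRRBBRBRRRRBRB · max L 5765/4096 · min R 2883/2048 — 11531/8192

11531/8192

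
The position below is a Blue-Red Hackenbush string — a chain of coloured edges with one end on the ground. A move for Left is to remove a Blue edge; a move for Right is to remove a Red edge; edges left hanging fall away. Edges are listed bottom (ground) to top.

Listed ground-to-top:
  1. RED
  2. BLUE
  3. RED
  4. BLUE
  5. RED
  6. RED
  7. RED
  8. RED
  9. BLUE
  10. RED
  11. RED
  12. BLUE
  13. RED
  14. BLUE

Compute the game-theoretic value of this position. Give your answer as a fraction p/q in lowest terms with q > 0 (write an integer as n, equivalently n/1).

-6069/8192

R: Left { — }, Right { 0 } so simplest -1
RB: Left { -1 }, Right { 0 } so simplest -1/2
RBR: Left { -1 }, Right { -1/2 0 } so simplest -3/4
RBRB: Left { -1 -3/4 }, Right { -1/2 0 } so simplest -5/8
RBRBR: Left { -1 -3/4 }, Right { -5/8 -1/2 0 } so simplest -11/16
RBRBRR: Left { -1 -3/4 }, Right { -11/16 -5/8 -1/2 0 } so simplest -23/32
RBRBRRR: Left { -1 -3/4 }, Right { -23/32 -11/16 -5/8 -1/2 0 } so simplest -47/64
RBRBRRRR: Left { -1 -3/4 }, Right { -47/64 -23/32 -11/16 -5/8 -1/2 0 } so simplest -95/128
RBRBRRRRB: Left { -1 -3/4 -95/128 }, Right { -47/64 -23/32 -11/16 -5/8 -1/2 0 } so simplest -189/256
RBRBRRRRBR: Left { -1 -3/4 -95/128 }, Right { -189/256 -47/64 -23/32 -11/16 -5/8 -1/2 0 } so simplest -379/512
RBRBRRRRBRR: Left { -1 -3/4 -95/128 }, Right { -379/512 -189/256 -47/64 -23/32 -11/16 -5/8 -1/2 0 } so simplest -759/1024
RBRBRRRRBRRB: Left { -1 -3/4 -95/128 -759/1024 }, Right { -379/512 -189/256 -47/64 -23/32 -11/16 -5/8 -1/2 0 } so simplest -1517/2048
RBRBRRRRBRRBR: Left { -1 -3/4 -95/128 -759/1024 }, Right { -1517/2048 -379/512 -189/256 -47/64 -23/32 -11/16 -5/8 -1/2 0 } so simplest -3035/4096
RBRBRRRRBRRBRB: Left { -1 -3/4 -95/128 -759/1024 -3035/4096 }, Right { -1517/2048 -379/512 -189/256 -47/64 -23/32 -11/16 -5/8 -1/2 0 } so simplest -6069/8192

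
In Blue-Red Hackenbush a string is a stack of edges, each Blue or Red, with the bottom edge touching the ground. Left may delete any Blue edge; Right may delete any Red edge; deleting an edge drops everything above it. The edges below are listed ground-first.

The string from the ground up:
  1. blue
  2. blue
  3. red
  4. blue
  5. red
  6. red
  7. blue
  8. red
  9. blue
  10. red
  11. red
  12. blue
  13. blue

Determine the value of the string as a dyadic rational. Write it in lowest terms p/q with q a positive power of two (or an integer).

1 of 13 · b · max L 0 · min R +∞ → 1
2 of 13 · bb · max L 1 · min R +∞ → 2
3 of 13 · bbr · max L 1 · min R 2 → 3/2
4 of 13 · bbrb · max L 3/2 · min R 2 → 7/4
5 of 13 · bbrbr · max L 3/2 · min R 7/4 → 13/8
6 of 13 · bbrbrr · max L 3/2 · min R 13/8 → 25/16
7 of 13 · bbrbrrb · max L 25/16 · min R 13/8 → 51/32
8 of 13 · bbrbrrbr · max L 25/16 · min R 51/32 → 101/64
9 of 13 · bbrbrrbrb · max L 101/64 · min R 51/32 → 203/128
10 of 13 · bbrbrrbrbr · max L 101/64 · min R 203/128 → 405/256
11 of 13 · bbrbrrbrbrr · max L 101/64 · min R 405/256 → 809/512
12 of 13 · bbrbrrbrbrrb · max L 809/512 · min R 405/256 → 1619/1024
13 of 13 · bbrbrrbrbrrbb · max L 1619/1024 · min R 405/256 → 3239/2048

3239/2048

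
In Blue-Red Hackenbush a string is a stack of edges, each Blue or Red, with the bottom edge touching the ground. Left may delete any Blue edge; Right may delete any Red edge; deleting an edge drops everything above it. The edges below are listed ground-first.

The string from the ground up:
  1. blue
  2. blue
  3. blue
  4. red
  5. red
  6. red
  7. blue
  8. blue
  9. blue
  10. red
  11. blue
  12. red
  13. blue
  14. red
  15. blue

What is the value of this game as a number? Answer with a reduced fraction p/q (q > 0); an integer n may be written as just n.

step 1: add blue to get b; options L={ 0 } R={ none } => 1
step 2: add blue to get bb; options L={ 0, 1 } R={ none } => 2
step 3: add blue to get bbb; options L={ 0, 1, 2 } R={ none } => 3
step 4: add red to get bbbr; options L={ 0, 1, 2 } R={ 3 } => 5/2
step 5: add red to get bbbrr; options L={ 0, 1, 2 } R={ 5/2, 3 } => 9/4
step 6: add red to get bbbrrr; options L={ 0, 1, 2 } R={ 9/4, 5/2, 3 } => 17/8
step 7: add blue to get bbbrrrb; options L={ 0, 1, 2, 17/8 } R={ 9/4, 5/2, 3 } => 35/16
step 8: add blue to get bbbrrrbb; options L={ 0, 1, 2, 17/8, 35/16 } R={ 9/4, 5/2, 3 } => 71/32
step 9: add blue to get bbbrrrbbb; options L={ 0, 1, 2, 17/8, 35/16, 71/32 } R={ 9/4, 5/2, 3 } => 143/64
step 10: add red to get bbbrrrbbbr; options L={ 0, 1, 2, 17/8, 35/16, 71/32 } R={ 143/64, 9/4, 5/2, 3 } => 285/128
step 11: add blue to get bbbrrrbbbrb; options L={ 0, 1, 2, 17/8, 35/16, 71/32, 285/128 } R={ 143/64, 9/4, 5/2, 3 } => 571/256
step 12: add red to get bbbrrrbbbrbr; options L={ 0, 1, 2, 17/8, 35/16, 71/32, 285/128 } R={ 571/256, 143/64, 9/4, 5/2, 3 } => 1141/512
step 13: add blue to get bbbrrrbbbrbrb; options L={ 0, 1, 2, 17/8, 35/16, 71/32, 285/128, 1141/512 } R={ 571/256, 143/64, 9/4, 5/2, 3 } => 2283/1024
step 14: add red to get bbbrrrbbbrbrbr; options L={ 0, 1, 2, 17/8, 35/16, 71/32, 285/128, 1141/512 } R={ 2283/1024, 571/256, 143/64, 9/4, 5/2, 3 } => 4565/2048
step 15: add blue to get bbbrrrbbbrbrbrb; options L={ 0, 1, 2, 17/8, 35/16, 71/32, 285/128, 1141/512, 4565/2048 } R={ 2283/1024, 571/256, 143/64, 9/4, 5/2, 3 } => 9131/4096

9131/4096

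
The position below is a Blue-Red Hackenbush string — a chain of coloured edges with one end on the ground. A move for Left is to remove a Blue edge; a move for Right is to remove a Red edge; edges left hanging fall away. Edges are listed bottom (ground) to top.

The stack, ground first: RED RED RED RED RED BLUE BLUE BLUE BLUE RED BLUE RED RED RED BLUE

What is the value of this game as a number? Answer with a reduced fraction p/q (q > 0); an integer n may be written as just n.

-4189/1024

Recurse on prefixes of the 15-edge string RED RED RED RED RED BLUE BLUE BLUE BLUE RED BLUE RED RED RED BLUE:
edge 1 of 15 (RED): { (no moves) | 0 } -> -1
edge 2 of 15 (RED): { (no moves) | -1 0 } -> -2
edge 3 of 15 (RED): { (no moves) | -2 -1 0 } -> -3
edge 4 of 15 (RED): { (no moves) | -3 -2 -1 0 } -> -4
edge 5 of 15 (RED): { (no moves) | -4 -3 -2 -1 0 } -> -5
edge 6 of 15 (BLUE): { -5 | -4 -3 -2 -1 0 } -> -9/2
edge 7 of 15 (BLUE): { -5 -9/2 | -4 -3 -2 -1 0 } -> -17/4
edge 8 of 15 (BLUE): { -5 -9/2 -17/4 | -4 -3 -2 -1 0 } -> -33/8
edge 9 of 15 (BLUE): { -5 -9/2 -17/4 -33/8 | -4 -3 -2 -1 0 } -> -65/16
edge 10 of 15 (RED): { -5 -9/2 -17/4 -33/8 | -65/16 -4 -3 -2 -1 0 } -> -131/32
edge 11 of 15 (BLUE): { -5 -9/2 -17/4 -33/8 -131/32 | -65/16 -4 -3 -2 -1 0 } -> -261/64
edge 12 of 15 (RED): { -5 -9/2 -17/4 -33/8 -131/32 | -261/64 -65/16 -4 -3 -2 -1 0 } -> -523/128
edge 13 of 15 (RED): { -5 -9/2 -17/4 -33/8 -131/32 | -523/128 -261/64 -65/16 -4 -3 -2 -1 0 } -> -1047/256
edge 14 of 15 (RED): { -5 -9/2 -17/4 -33/8 -131/32 | -1047/256 -523/128 -261/64 -65/16 -4 -3 -2 -1 0 } -> -2095/512
edge 15 of 15 (BLUE): { -5 -9/2 -17/4 -33/8 -131/32 -2095/512 | -1047/256 -523/128 -261/64 -65/16 -4 -3 -2 -1 0 } -> -4189/1024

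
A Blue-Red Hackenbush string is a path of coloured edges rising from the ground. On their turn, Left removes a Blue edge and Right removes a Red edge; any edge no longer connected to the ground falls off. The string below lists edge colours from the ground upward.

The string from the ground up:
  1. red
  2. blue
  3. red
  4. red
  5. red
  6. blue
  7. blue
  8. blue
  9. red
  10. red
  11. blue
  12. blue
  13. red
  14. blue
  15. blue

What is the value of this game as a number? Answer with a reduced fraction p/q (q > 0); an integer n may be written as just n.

-14537/16384

Prefix values for red blue red red red blue blue blue red red blue blue red blue blue via {L|R} + simplicity:
step 1: add red to get r; options L={ · } R={ 0 } ⇒ -1
step 2: add blue to get rb; options L={ -1 } R={ 0 } ⇒ -1/2
step 3: add red to get rbr; options L={ -1 } R={ -1/2 0 } ⇒ -3/4
step 4: add red to get rbrr; options L={ -1 } R={ -3/4 -1/2 0 } ⇒ -7/8
step 5: add red to get rbrrr; options L={ -1 } R={ -7/8 -3/4 -1/2 0 } ⇒ -15/16
step 6: add blue to get rbrrrb; options L={ -1 -15/16 } R={ -7/8 -3/4 -1/2 0 } ⇒ -29/32
step 7: add blue to get rbrrrbb; options L={ -1 -15/16 -29/32 } R={ -7/8 -3/4 -1/2 0 } ⇒ -57/64
step 8: add blue to get rbrrrbbb; options L={ -1 -15/16 -29/32 -57/64 } R={ -7/8 -3/4 -1/2 0 } ⇒ -113/128
step 9: add red to get rbrrrbbbr; options L={ -1 -15/16 -29/32 -57/64 } R={ -113/128 -7/8 -3/4 -1/2 0 } ⇒ -227/256
step 10: add red to get rbrrrbbbrr; options L={ -1 -15/16 -29/32 -57/64 } R={ -227/256 -113/128 -7/8 -3/4 -1/2 0 } ⇒ -455/512
step 11: add blue to get rbrrrbbbrrb; options L={ -1 -15/16 -29/32 -57/64 -455/512 } R={ -227/256 -113/128 -7/8 -3/4 -1/2 0 } ⇒ -909/1024
step 12: add blue to get rbrrrbbbrrbb; options L={ -1 -15/16 -29/32 -57/64 -455/512 -909/1024 } R={ -227/256 -113/128 -7/8 -3/4 -1/2 0 } ⇒ -1817/2048
step 13: add red to get rbrrrbbbrrbbr; options L={ -1 -15/16 -29/32 -57/64 -455/512 -909/1024 } R={ -1817/2048 -227/256 -113/128 -7/8 -3/4 -1/2 0 } ⇒ -3635/4096
step 14: add blue to get rbrrrbbbrrbbrb; options L={ -1 -15/16 -29/32 -57/64 -455/512 -909/1024 -3635/4096 } R={ -1817/2048 -227/256 -113/128 -7/8 -3/4 -1/2 0 } ⇒ -7269/8192
step 15: add blue to get rbrrrbbbrrbbrbb; options L={ -1 -15/16 -29/32 -57/64 -455/512 -909/1024 -3635/4096 -7269/8192 } R={ -1817/2048 -227/256 -113/128 -7/8 -3/4 -1/2 0 } ⇒ -14537/16384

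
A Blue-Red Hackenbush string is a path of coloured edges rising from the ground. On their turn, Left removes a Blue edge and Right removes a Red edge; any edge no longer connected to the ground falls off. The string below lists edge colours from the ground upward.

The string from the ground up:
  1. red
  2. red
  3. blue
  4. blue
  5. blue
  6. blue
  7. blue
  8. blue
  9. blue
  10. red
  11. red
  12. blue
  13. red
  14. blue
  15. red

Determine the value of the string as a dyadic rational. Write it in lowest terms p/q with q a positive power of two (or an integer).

val(r) = { none | 0 } = -1
val(rr) = { none | -1,0 } = -2
val(rrb) = { -2 | -1,0 } = -3/2
val(rrbb) = { -2,-3/2 | -1,0 } = -5/4
val(rrbbb) = { -2,-3/2,-5/4 | -1,0 } = -9/8
val(rrbbbb) = { -2,-3/2,-5/4,-9/8 | -1,0 } = -17/16
val(rrbbbbb) = { -2,-3/2,-5/4,-9/8,-17/16 | -1,0 } = -33/32
val(rrbbbbbb) = { -2,-3/2,-5/4,-9/8,-17/16,-33/32 | -1,0 } = -65/64
val(rrbbbbbbb) = { -2,-3/2,-5/4,-9/8,-17/16,-33/32,-65/64 | -1,0 } = -129/128
val(rrbbbbbbbr) = { -2,-3/2,-5/4,-9/8,-17/16,-33/32,-65/64 | -129/128,-1,0 } = -259/256
val(rrbbbbbbbrr) = { -2,-3/2,-5/4,-9/8,-17/16,-33/32,-65/64 | -259/256,-129/128,-1,0 } = -519/512
val(rrbbbbbbbrrb) = { -2,-3/2,-5/4,-9/8,-17/16,-33/32,-65/64,-519/512 | -259/256,-129/128,-1,0 } = -1037/1024
val(rrbbbbbbbrrbr) = { -2,-3/2,-5/4,-9/8,-17/16,-33/32,-65/64,-519/512 | -1037/1024,-259/256,-129/128,-1,0 } = -2075/2048
val(rrbbbbbbbrrbrb) = { -2,-3/2,-5/4,-9/8,-17/16,-33/32,-65/64,-519/512,-2075/2048 | -1037/1024,-259/256,-129/128,-1,0 } = -4149/4096
val(rrbbbbbbbrrbrbr) = { -2,-3/2,-5/4,-9/8,-17/16,-33/32,-65/64,-519/512,-2075/2048 | -4149/4096,-1037/1024,-259/256,-129/128,-1,0 } = -8299/8192

-8299/8192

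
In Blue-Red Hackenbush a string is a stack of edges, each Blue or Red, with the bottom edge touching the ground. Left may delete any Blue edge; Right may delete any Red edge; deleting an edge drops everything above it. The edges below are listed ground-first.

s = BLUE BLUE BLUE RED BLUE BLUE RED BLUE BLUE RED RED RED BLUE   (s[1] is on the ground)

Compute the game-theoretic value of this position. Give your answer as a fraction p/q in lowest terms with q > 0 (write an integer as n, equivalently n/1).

2915/1024

Recurse on prefixes of the 13-edge string BLUE BLUE BLUE RED BLUE BLUE RED BLUE BLUE RED RED RED BLUE:
G_1 [B]  L=[0]  R=[—]  gives 1
G_2 [BB]  L=[0,1]  R=[—]  gives 2
G_3 [BBB]  L=[0,1,2]  R=[—]  gives 3
G_4 [BBBR]  L=[0,1,2]  R=[3]  gives 5/2
G_5 [BBBRB]  L=[0,1,2,5/2]  R=[3]  gives 11/4
G_6 [BBBRBB]  L=[0,1,2,5/2,11/4]  R=[3]  gives 23/8
G_7 [BBBRBBR]  L=[0,1,2,5/2,11/4]  R=[23/8,3]  gives 45/16
G_8 [BBBRBBRB]  L=[0,1,2,5/2,11/4,45/16]  R=[23/8,3]  gives 91/32
G_9 [BBBRBBRBB]  L=[0,1,2,5/2,11/4,45/16,91/32]  R=[23/8,3]  gives 183/64
G_10 [BBBRBBRBBR]  L=[0,1,2,5/2,11/4,45/16,91/32]  R=[183/64,23/8,3]  gives 365/128
G_11 [BBBRBBRBBRR]  L=[0,1,2,5/2,11/4,45/16,91/32]  R=[365/128,183/64,23/8,3]  gives 729/256
G_12 [BBBRBBRBBRRR]  L=[0,1,2,5/2,11/4,45/16,91/32]  R=[729/256,365/128,183/64,23/8,3]  gives 1457/512
G_13 [BBBRBBRBBRRRB]  L=[0,1,2,5/2,11/4,45/16,91/32,1457/512]  R=[729/256,365/128,183/64,23/8,3]  gives 2915/1024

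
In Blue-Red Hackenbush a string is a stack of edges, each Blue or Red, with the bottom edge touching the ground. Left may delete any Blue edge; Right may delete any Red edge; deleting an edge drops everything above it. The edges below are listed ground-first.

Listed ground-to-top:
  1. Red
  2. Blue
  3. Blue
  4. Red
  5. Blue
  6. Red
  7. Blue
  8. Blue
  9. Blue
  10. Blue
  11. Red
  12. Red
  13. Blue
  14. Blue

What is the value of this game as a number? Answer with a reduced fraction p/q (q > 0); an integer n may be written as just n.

Build v(s[:k]) for k = 1..14, string s = Red Blue Blue Red Blue Red Blue Blue Blue Blue Red Red Blue Blue.
step 1: add Red to get R; options L={ · } R={ 0 } so -1
step 2: add Blue to get RB; options L={ -1 } R={ 0 } so -1/2
step 3: add Blue to get RBB; options L={ -1 -1/2 } R={ 0 } so -1/4
step 4: add Red to get RBBR; options L={ -1 -1/2 } R={ -1/4 0 } so -3/8
step 5: add Blue to get RBBRB; options L={ -1 -1/2 -3/8 } R={ -1/4 0 } so -5/16
step 6: add Red to get RBBRBR; options L={ -1 -1/2 -3/8 } R={ -5/16 -1/4 0 } so -11/32
step 7: add Blue to get RBBRBRB; options L={ -1 -1/2 -3/8 -11/32 } R={ -5/16 -1/4 0 } so -21/64
step 8: add Blue to get RBBRBRBB; options L={ -1 -1/2 -3/8 -11/32 -21/64 } R={ -5/16 -1/4 0 } so -41/128
step 9: add Blue to get RBBRBRBBB; options L={ -1 -1/2 -3/8 -11/32 -21/64 -41/128 } R={ -5/16 -1/4 0 } so -81/256
step 10: add Blue to get RBBRBRBBBB; options L={ -1 -1/2 -3/8 -11/32 -21/64 -41/128 -81/256 } R={ -5/16 -1/4 0 } so -161/512
step 11: add Red to get RBBRBRBBBBR; options L={ -1 -1/2 -3/8 -11/32 -21/64 -41/128 -81/256 } R={ -161/512 -5/16 -1/4 0 } so -323/1024
step 12: add Red to get RBBRBRBBBBRR; options L={ -1 -1/2 -3/8 -11/32 -21/64 -41/128 -81/256 } R={ -323/1024 -161/512 -5/16 -1/4 0 } so -647/2048
step 13: add Blue to get RBBRBRBBBBRRB; options L={ -1 -1/2 -3/8 -11/32 -21/64 -41/128 -81/256 -647/2048 } R={ -323/1024 -161/512 -5/16 -1/4 0 } so -1293/4096
step 14: add Blue to get RBBRBRBBBBRRBB; options L={ -1 -1/2 -3/8 -11/32 -21/64 -41/128 -81/256 -647/2048 -1293/4096 } R={ -323/1024 -161/512 -5/16 -1/4 0 } so -2585/8192

-2585/8192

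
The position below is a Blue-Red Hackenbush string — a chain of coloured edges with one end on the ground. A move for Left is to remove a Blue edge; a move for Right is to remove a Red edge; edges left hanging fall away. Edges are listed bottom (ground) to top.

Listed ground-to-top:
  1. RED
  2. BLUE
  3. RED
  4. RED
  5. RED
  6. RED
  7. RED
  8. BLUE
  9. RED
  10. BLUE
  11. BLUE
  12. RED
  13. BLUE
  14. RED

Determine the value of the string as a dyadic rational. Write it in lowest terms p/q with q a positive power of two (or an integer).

Recurse on prefixes of the 14-edge string RED BLUE RED RED RED RED RED BLUE RED BLUE BLUE RED BLUE RED:
value(R) = { ∅ | 0 } ⇒ -1
value(RB) = { -1 | 0 } ⇒ -1/2
value(RBR) = { -1 | -1/2, 0 } ⇒ -3/4
value(RBRR) = { -1 | -3/4, -1/2, 0 } ⇒ -7/8
value(RBRRR) = { -1 | -7/8, -3/4, -1/2, 0 } ⇒ -15/16
value(RBRRRR) = { -1 | -15/16, -7/8, -3/4, -1/2, 0 } ⇒ -31/32
value(RBRRRRR) = { -1 | -31/32, -15/16, -7/8, -3/4, -1/2, 0 } ⇒ -63/64
value(RBRRRRRB) = { -1, -63/64 | -31/32, -15/16, -7/8, -3/4, -1/2, 0 } ⇒ -125/128
value(RBRRRRRBR) = { -1, -63/64 | -125/128, -31/32, -15/16, -7/8, -3/4, -1/2, 0 } ⇒ -251/256
value(RBRRRRRBRB) = { -1, -63/64, -251/256 | -125/128, -31/32, -15/16, -7/8, -3/4, -1/2, 0 } ⇒ -501/512
value(RBRRRRRBRBB) = { -1, -63/64, -251/256, -501/512 | -125/128, -31/32, -15/16, -7/8, -3/4, -1/2, 0 } ⇒ -1001/1024
value(RBRRRRRBRBBR) = { -1, -63/64, -251/256, -501/512 | -1001/1024, -125/128, -31/32, -15/16, -7/8, -3/4, -1/2, 0 } ⇒ -2003/2048
value(RBRRRRRBRBBRB) = { -1, -63/64, -251/256, -501/512, -2003/2048 | -1001/1024, -125/128, -31/32, -15/16, -7/8, -3/4, -1/2, 0 } ⇒ -4005/4096
value(RBRRRRRBRBBRBR) = { -1, -63/64, -251/256, -501/512, -2003/2048 | -4005/4096, -1001/1024, -125/128, -31/32, -15/16, -7/8, -3/4, -1/2, 0 } ⇒ -8011/8192

-8011/8192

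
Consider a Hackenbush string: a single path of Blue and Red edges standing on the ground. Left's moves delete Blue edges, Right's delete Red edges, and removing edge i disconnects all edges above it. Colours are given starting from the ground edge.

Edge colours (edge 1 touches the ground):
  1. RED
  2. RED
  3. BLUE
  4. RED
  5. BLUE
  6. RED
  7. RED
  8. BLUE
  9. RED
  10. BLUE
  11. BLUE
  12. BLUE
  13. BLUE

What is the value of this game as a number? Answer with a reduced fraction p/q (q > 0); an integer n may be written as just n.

-3489/2048

Recurse on prefixes of the 13-edge string RED RED BLUE RED BLUE RED RED BLUE RED BLUE BLUE BLUE BLUE:
edge 1 of 13 (RED): { (no moves) | 0 } — -1
edge 2 of 13 (RED): { (no moves) | -1; 0 } — -2
edge 3 of 13 (BLUE): { -2 | -1; 0 } — -3/2
edge 4 of 13 (RED): { -2 | -3/2; -1; 0 } — -7/4
edge 5 of 13 (BLUE): { -2; -7/4 | -3/2; -1; 0 } — -13/8
edge 6 of 13 (RED): { -2; -7/4 | -13/8; -3/2; -1; 0 } — -27/16
edge 7 of 13 (RED): { -2; -7/4 | -27/16; -13/8; -3/2; -1; 0 } — -55/32
edge 8 of 13 (BLUE): { -2; -7/4; -55/32 | -27/16; -13/8; -3/2; -1; 0 } — -109/64
edge 9 of 13 (RED): { -2; -7/4; -55/32 | -109/64; -27/16; -13/8; -3/2; -1; 0 } — -219/128
edge 10 of 13 (BLUE): { -2; -7/4; -55/32; -219/128 | -109/64; -27/16; -13/8; -3/2; -1; 0 } — -437/256
edge 11 of 13 (BLUE): { -2; -7/4; -55/32; -219/128; -437/256 | -109/64; -27/16; -13/8; -3/2; -1; 0 } — -873/512
edge 12 of 13 (BLUE): { -2; -7/4; -55/32; -219/128; -437/256; -873/512 | -109/64; -27/16; -13/8; -3/2; -1; 0 } — -1745/1024
edge 13 of 13 (BLUE): { -2; -7/4; -55/32; -219/128; -437/256; -873/512; -1745/1024 | -109/64; -27/16; -13/8; -3/2; -1; 0 } — -3489/2048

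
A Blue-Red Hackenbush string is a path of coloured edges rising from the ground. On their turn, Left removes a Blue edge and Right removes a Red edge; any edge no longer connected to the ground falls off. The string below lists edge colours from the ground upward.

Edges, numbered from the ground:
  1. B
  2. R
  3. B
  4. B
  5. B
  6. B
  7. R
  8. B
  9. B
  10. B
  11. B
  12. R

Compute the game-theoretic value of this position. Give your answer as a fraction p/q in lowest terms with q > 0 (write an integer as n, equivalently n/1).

1981/2048

1 of 12 · B · max L 0 · min R +∞ -> 1
2 of 12 · BR · max L 0 · min R 1 -> 1/2
3 of 12 · BRB · max L 1/2 · min R 1 -> 3/4
4 of 12 · BRBB · max L 3/4 · min R 1 -> 7/8
5 of 12 · BRBBB · max L 7/8 · min R 1 -> 15/16
6 of 12 · BRBBBB · max L 15/16 · min R 1 -> 31/32
7 of 12 · BRBBBBR · max L 15/16 · min R 31/32 -> 61/64
8 of 12 · BRBBBBRB · max L 61/64 · min R 31/32 -> 123/128
9 of 12 · BRBBBBRBB · max L 123/128 · min R 31/32 -> 247/256
10 of 12 · BRBBBBRBBB · max L 247/256 · min R 31/32 -> 495/512
11 of 12 · BRBBBBRBBBB · max L 495/512 · min R 31/32 -> 991/1024
12 of 12 · BRBBBBRBBBBR · max L 495/512 · min R 991/1024 -> 1981/2048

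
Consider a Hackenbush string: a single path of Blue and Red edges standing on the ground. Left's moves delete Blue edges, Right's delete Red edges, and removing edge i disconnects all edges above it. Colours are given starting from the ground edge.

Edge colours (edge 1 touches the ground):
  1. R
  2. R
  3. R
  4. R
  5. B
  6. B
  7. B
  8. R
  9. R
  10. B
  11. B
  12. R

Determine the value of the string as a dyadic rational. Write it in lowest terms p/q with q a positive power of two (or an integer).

value(R) = { · | 0 } — -1
value(RR) = { · | -1 0 } — -2
value(RRR) = { · | -2 -1 0 } — -3
value(RRRR) = { · | -3 -2 -1 0 } — -4
value(RRRRB) = { -4 | -3 -2 -1 0 } — -7/2
value(RRRRBB) = { -4 -7/2 | -3 -2 -1 0 } — -13/4
value(RRRRBBB) = { -4 -7/2 -13/4 | -3 -2 -1 0 } — -25/8
value(RRRRBBBR) = { -4 -7/2 -13/4 | -25/8 -3 -2 -1 0 } — -51/16
value(RRRRBBBRR) = { -4 -7/2 -13/4 | -51/16 -25/8 -3 -2 -1 0 } — -103/32
value(RRRRBBBRRB) = { -4 -7/2 -13/4 -103/32 | -51/16 -25/8 -3 -2 -1 0 } — -205/64
value(RRRRBBBRRBB) = { -4 -7/2 -13/4 -103/32 -205/64 | -51/16 -25/8 -3 -2 -1 0 } — -409/128
value(RRRRBBBRRBBR) = { -4 -7/2 -13/4 -103/32 -205/64 | -409/128 -51/16 -25/8 -3 -2 -1 0 } — -819/256

-819/256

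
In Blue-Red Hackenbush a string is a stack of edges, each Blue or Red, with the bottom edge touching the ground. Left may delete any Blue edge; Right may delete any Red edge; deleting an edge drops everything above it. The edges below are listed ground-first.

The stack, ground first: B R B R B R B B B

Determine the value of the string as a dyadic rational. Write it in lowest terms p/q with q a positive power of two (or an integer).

Prefix values for B R B R B R B B B via {L|R} + simplicity:
G_1 [B]  L=[0]  R=[none]  gives 1
G_2 [BR]  L=[0]  R=[1]  gives 1/2
G_3 [BRB]  L=[0 1/2]  R=[1]  gives 3/4
G_4 [BRBR]  L=[0 1/2]  R=[3/4 1]  gives 5/8
G_5 [BRBRB]  L=[0 1/2 5/8]  R=[3/4 1]  gives 11/16
G_6 [BRBRBR]  L=[0 1/2 5/8]  R=[11/16 3/4 1]  gives 21/32
G_7 [BRBRBRB]  L=[0 1/2 5/8 21/32]  R=[11/16 3/4 1]  gives 43/64
G_8 [BRBRBRBB]  L=[0 1/2 5/8 21/32 43/64]  R=[11/16 3/4 1]  gives 87/128
G_9 [BRBRBRBBB]  L=[0 1/2 5/8 21/32 43/64 87/128]  R=[11/16 3/4 1]  gives 175/256

175/256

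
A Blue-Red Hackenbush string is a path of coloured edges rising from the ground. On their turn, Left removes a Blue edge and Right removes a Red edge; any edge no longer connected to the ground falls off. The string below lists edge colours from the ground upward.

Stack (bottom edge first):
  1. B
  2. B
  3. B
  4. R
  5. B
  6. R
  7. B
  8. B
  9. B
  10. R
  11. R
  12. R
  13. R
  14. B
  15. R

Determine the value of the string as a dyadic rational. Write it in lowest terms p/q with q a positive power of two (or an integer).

11141/4096

Recurse on prefixes of the 15-edge string B B B R B R B B B R R R R B R:
v(B) = { 0 | (no moves) } → 1
v(BB) = { 0,1 | (no moves) } → 2
v(BBB) = { 0,1,2 | (no moves) } → 3
v(BBBR) = { 0,1,2 | 3 } → 5/2
v(BBBRB) = { 0,1,2,5/2 | 3 } → 11/4
v(BBBRBR) = { 0,1,2,5/2 | 11/4,3 } → 21/8
v(BBBRBRB) = { 0,1,2,5/2,21/8 | 11/4,3 } → 43/16
v(BBBRBRBB) = { 0,1,2,5/2,21/8,43/16 | 11/4,3 } → 87/32
v(BBBRBRBBB) = { 0,1,2,5/2,21/8,43/16,87/32 | 11/4,3 } → 175/64
v(BBBRBRBBBR) = { 0,1,2,5/2,21/8,43/16,87/32 | 175/64,11/4,3 } → 349/128
v(BBBRBRBBBRR) = { 0,1,2,5/2,21/8,43/16,87/32 | 349/128,175/64,11/4,3 } → 697/256
v(BBBRBRBBBRRR) = { 0,1,2,5/2,21/8,43/16,87/32 | 697/256,349/128,175/64,11/4,3 } → 1393/512
v(BBBRBRBBBRRRR) = { 0,1,2,5/2,21/8,43/16,87/32 | 1393/512,697/256,349/128,175/64,11/4,3 } → 2785/1024
v(BBBRBRBBBRRRRB) = { 0,1,2,5/2,21/8,43/16,87/32,2785/1024 | 1393/512,697/256,349/128,175/64,11/4,3 } → 5571/2048
v(BBBRBRBBBRRRRBR) = { 0,1,2,5/2,21/8,43/16,87/32,2785/1024 | 5571/2048,1393/512,697/256,349/128,175/64,11/4,3 } → 11141/4096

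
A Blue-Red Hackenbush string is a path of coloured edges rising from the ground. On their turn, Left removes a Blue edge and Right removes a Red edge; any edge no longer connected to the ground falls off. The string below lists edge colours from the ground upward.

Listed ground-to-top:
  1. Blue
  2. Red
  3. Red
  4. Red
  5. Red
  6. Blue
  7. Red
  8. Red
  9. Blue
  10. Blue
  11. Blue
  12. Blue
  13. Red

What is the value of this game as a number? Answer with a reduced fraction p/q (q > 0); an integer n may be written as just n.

317/4096

Prefix values for Blue Red Red Red Red Blue Red Red Blue Blue Blue Blue Red via {L|R} + simplicity:
step 1: add Blue to get B; options L={ 0 } R={ none } gives 1
step 2: add Red to get BR; options L={ 0 } R={ 1 } gives 1/2
step 3: add Red to get BRR; options L={ 0 } R={ 1/2,1 } gives 1/4
step 4: add Red to get BRRR; options L={ 0 } R={ 1/4,1/2,1 } gives 1/8
step 5: add Red to get BRRRR; options L={ 0 } R={ 1/8,1/4,1/2,1 } gives 1/16
step 6: add Blue to get BRRRRB; options L={ 0,1/16 } R={ 1/8,1/4,1/2,1 } gives 3/32
step 7: add Red to get BRRRRBR; options L={ 0,1/16 } R={ 3/32,1/8,1/4,1/2,1 } gives 5/64
step 8: add Red to get BRRRRBRR; options L={ 0,1/16 } R={ 5/64,3/32,1/8,1/4,1/2,1 } gives 9/128
step 9: add Blue to get BRRRRBRRB; options L={ 0,1/16,9/128 } R={ 5/64,3/32,1/8,1/4,1/2,1 } gives 19/256
step 10: add Blue to get BRRRRBRRBB; options L={ 0,1/16,9/128,19/256 } R={ 5/64,3/32,1/8,1/4,1/2,1 } gives 39/512
step 11: add Blue to get BRRRRBRRBBB; options L={ 0,1/16,9/128,19/256,39/512 } R={ 5/64,3/32,1/8,1/4,1/2,1 } gives 79/1024
step 12: add Blue to get BRRRRBRRBBBB; options L={ 0,1/16,9/128,19/256,39/512,79/1024 } R={ 5/64,3/32,1/8,1/4,1/2,1 } gives 159/2048
step 13: add Red to get BRRRRBRRBBBBR; options L={ 0,1/16,9/128,19/256,39/512,79/1024 } R={ 159/2048,5/64,3/32,1/8,1/4,1/2,1 } gives 317/4096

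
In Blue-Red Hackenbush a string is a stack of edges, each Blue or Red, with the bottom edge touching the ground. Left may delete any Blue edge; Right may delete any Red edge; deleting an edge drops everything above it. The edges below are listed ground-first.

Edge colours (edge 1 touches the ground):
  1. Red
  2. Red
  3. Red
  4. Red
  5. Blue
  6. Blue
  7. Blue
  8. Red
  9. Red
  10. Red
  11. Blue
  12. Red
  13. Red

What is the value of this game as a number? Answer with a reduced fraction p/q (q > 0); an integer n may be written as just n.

Build v(s[:k]) for k = 1..13, string s = Red Red Red Red Blue Blue Blue Red Red Red Blue Red Red.
step 1: add Red to get R; options L={ ∅ } R={ 0 } ⇒ -1
step 2: add Red to get RR; options L={ ∅ } R={ -1 0 } ⇒ -2
step 3: add Red to get RRR; options L={ ∅ } R={ -2 -1 0 } ⇒ -3
step 4: add Red to get RRRR; options L={ ∅ } R={ -3 -2 -1 0 } ⇒ -4
step 5: add Blue to get RRRRB; options L={ -4 } R={ -3 -2 -1 0 } ⇒ -7/2
step 6: add Blue to get RRRRBB; options L={ -4 -7/2 } R={ -3 -2 -1 0 } ⇒ -13/4
step 7: add Blue to get RRRRBBB; options L={ -4 -7/2 -13/4 } R={ -3 -2 -1 0 } ⇒ -25/8
step 8: add Red to get RRRRBBBR; options L={ -4 -7/2 -13/4 } R={ -25/8 -3 -2 -1 0 } ⇒ -51/16
step 9: add Red to get RRRRBBBRR; options L={ -4 -7/2 -13/4 } R={ -51/16 -25/8 -3 -2 -1 0 } ⇒ -103/32
step 10: add Red to get RRRRBBBRRR; options L={ -4 -7/2 -13/4 } R={ -103/32 -51/16 -25/8 -3 -2 -1 0 } ⇒ -207/64
step 11: add Blue to get RRRRBBBRRRB; options L={ -4 -7/2 -13/4 -207/64 } R={ -103/32 -51/16 -25/8 -3 -2 -1 0 } ⇒ -413/128
step 12: add Red to get RRRRBBBRRRBR; options L={ -4 -7/2 -13/4 -207/64 } R={ -413/128 -103/32 -51/16 -25/8 -3 -2 -1 0 } ⇒ -827/256
step 13: add Red to get RRRRBBBRRRBRR; options L={ -4 -7/2 -13/4 -207/64 } R={ -827/256 -413/128 -103/32 -51/16 -25/8 -3 -2 -1 0 } ⇒ -1655/512

-1655/512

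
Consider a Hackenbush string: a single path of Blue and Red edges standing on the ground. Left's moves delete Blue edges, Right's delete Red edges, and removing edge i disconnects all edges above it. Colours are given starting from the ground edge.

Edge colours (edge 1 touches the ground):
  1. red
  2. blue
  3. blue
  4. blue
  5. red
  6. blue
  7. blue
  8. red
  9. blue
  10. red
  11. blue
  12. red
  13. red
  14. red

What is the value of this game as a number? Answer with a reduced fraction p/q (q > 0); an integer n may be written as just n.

-1199/8192

Build val(s[:k]) for k = 1..14, string s = red blue blue blue red blue blue red blue red blue red red red.
1 of 14 · r · max L −∞ · min R 0 -> -1
2 of 14 · rb · max L -1 · min R 0 -> -1/2
3 of 14 · rbb · max L -1/2 · min R 0 -> -1/4
4 of 14 · rbbb · max L -1/4 · min R 0 -> -1/8
5 of 14 · rbbbr · max L -1/4 · min R -1/8 -> -3/16
6 of 14 · rbbbrb · max L -3/16 · min R -1/8 -> -5/32
7 of 14 · rbbbrbb · max L -5/32 · min R -1/8 -> -9/64
8 of 14 · rbbbrbbr · max L -5/32 · min R -9/64 -> -19/128
9 of 14 · rbbbrbbrb · max L -19/128 · min R -9/64 -> -37/256
10 of 14 · rbbbrbbrbr · max L -19/128 · min R -37/256 -> -75/512
11 of 14 · rbbbrbbrbrb · max L -75/512 · min R -37/256 -> -149/1024
12 of 14 · rbbbrbbrbrbr · max L -75/512 · min R -149/1024 -> -299/2048
13 of 14 · rbbbrbbrbrbrr · max L -75/512 · min R -299/2048 -> -599/4096
14 of 14 · rbbbrbbrbrbrrr · max L -75/512 · min R -599/4096 -> -1199/8192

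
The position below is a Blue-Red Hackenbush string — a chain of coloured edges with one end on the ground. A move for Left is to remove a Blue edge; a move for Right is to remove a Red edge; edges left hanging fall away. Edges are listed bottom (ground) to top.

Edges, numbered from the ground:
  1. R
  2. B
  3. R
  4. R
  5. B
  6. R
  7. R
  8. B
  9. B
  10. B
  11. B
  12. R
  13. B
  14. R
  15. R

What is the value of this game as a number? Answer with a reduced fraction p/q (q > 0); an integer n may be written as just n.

-13847/16384

edge 1 of 15 (R): {  | 0 } → -1
edge 2 of 15 (B): { -1 | 0 } → -1/2
edge 3 of 15 (R): { -1 | -1/2; 0 } → -3/4
edge 4 of 15 (R): { -1 | -3/4; -1/2; 0 } → -7/8
edge 5 of 15 (B): { -1; -7/8 | -3/4; -1/2; 0 } → -13/16
edge 6 of 15 (R): { -1; -7/8 | -13/16; -3/4; -1/2; 0 } → -27/32
edge 7 of 15 (R): { -1; -7/8 | -27/32; -13/16; -3/4; -1/2; 0 } → -55/64
edge 8 of 15 (B): { -1; -7/8; -55/64 | -27/32; -13/16; -3/4; -1/2; 0 } → -109/128
edge 9 of 15 (B): { -1; -7/8; -55/64; -109/128 | -27/32; -13/16; -3/4; -1/2; 0 } → -217/256
edge 10 of 15 (B): { -1; -7/8; -55/64; -109/128; -217/256 | -27/32; -13/16; -3/4; -1/2; 0 } → -433/512
edge 11 of 15 (B): { -1; -7/8; -55/64; -109/128; -217/256; -433/512 | -27/32; -13/16; -3/4; -1/2; 0 } → -865/1024
edge 12 of 15 (R): { -1; -7/8; -55/64; -109/128; -217/256; -433/512 | -865/1024; -27/32; -13/16; -3/4; -1/2; 0 } → -1731/2048
edge 13 of 15 (B): { -1; -7/8; -55/64; -109/128; -217/256; -433/512; -1731/2048 | -865/1024; -27/32; -13/16; -3/4; -1/2; 0 } → -3461/4096
edge 14 of 15 (R): { -1; -7/8; -55/64; -109/128; -217/256; -433/512; -1731/2048 | -3461/4096; -865/1024; -27/32; -13/16; -3/4; -1/2; 0 } → -6923/8192
edge 15 of 15 (R): { -1; -7/8; -55/64; -109/128; -217/256; -433/512; -1731/2048 | -6923/8192; -3461/4096; -865/1024; -27/32; -13/16; -3/4; -1/2; 0 } → -13847/16384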